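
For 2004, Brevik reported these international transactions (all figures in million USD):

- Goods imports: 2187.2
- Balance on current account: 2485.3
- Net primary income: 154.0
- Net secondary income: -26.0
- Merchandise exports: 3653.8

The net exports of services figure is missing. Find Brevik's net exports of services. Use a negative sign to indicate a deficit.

Current account = goods balance + services balance + net primary income + net secondary income
Sum of the known components = 1594.6
Net exports of services = CA - (known components) = 2485.3 - 1594.6 = 890.7

890.7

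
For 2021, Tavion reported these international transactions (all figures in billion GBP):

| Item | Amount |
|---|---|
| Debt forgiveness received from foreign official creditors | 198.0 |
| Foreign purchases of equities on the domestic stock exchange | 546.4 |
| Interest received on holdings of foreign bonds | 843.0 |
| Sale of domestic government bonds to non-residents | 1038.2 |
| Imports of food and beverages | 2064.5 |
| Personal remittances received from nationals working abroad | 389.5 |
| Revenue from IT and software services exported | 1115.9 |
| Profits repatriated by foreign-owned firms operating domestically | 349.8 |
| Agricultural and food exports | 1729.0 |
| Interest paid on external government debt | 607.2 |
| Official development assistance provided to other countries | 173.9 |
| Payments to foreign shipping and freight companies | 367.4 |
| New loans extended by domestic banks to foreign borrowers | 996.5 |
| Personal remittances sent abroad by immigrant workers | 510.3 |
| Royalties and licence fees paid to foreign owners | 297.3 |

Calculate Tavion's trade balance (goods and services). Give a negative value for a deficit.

115.7

Goods: -2064.5 + 1729.0 = -335.5
Services: 1115.9 - 367.4 - 297.3 = 451.2
Trade balance = -335.5 + 451.2 = 115.7
(Excluded from the trade balance — capital account: debt forgiveness received from foreign official creditors 198.0; financial account: foreign purchases of equities on the domestic stock exchange 546.4, sale of domestic government bonds to non-residents 1038.2, new loans extended by domestic banks to foreign borrowers 996.5; primary income: interest received on holdings of foreign bonds 843.0, profits repatriated by foreign-owned firms operating domestically 349.8, interest paid on external government debt 607.2; secondary income: personal remittances received from nationals working abroad 389.5, official development assistance provided to other countries 173.9, personal remittances sent abroad by immigrant workers 510.3.)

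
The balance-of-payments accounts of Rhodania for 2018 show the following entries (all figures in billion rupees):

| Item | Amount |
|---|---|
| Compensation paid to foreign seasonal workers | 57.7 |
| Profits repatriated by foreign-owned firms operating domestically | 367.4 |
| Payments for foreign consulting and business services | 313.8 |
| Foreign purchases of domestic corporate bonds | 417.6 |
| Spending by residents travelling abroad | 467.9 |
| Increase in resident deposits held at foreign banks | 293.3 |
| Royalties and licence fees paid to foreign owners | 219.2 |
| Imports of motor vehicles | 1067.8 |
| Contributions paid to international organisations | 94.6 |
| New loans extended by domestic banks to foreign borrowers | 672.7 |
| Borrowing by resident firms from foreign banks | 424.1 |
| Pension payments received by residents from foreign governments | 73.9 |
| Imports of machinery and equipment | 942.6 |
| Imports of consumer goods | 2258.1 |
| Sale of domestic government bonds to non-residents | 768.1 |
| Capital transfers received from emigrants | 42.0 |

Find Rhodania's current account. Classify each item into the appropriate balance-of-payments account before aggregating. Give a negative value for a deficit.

Goods: -2258.1 - 942.6 - 1067.8 = -4268.5
Services: -313.8 - 467.9 - 219.2 = -1000.9
Primary income: -367.4 - 57.7 = -425.1
Secondary income: -94.6 + 73.9 = -20.7
Current account = (-4268.5) + (-1000.9) + (-425.1) + (-20.7) = -5715.2
(Excluded from the current account — financial account: foreign purchases of domestic corporate bonds 417.6, increase in resident deposits held at foreign banks 293.3, new loans extended by domestic banks to foreign borrowers 672.7, borrowing by resident firms from foreign banks 424.1, sale of domestic government bonds to non-residents 768.1; capital account: capital transfers received from emigrants 42.0.)

-5715.2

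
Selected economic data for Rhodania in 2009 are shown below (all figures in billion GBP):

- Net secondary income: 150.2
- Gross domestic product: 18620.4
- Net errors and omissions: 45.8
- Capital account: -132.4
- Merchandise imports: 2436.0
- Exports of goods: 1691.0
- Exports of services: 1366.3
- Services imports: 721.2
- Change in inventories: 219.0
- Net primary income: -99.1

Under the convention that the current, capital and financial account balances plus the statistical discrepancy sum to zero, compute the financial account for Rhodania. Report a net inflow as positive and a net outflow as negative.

135.4

Goods balance = 1691.0 - 2436.0 = -745.0
Services balance = 1366.3 - 721.2 = 645.1
Trade balance (goods + services) = -745.0 + 645.1 = -99.9
Net primary income = -99.1
Net secondary income = 150.2
Current account = -99.9 + (-99.1) + 150.2 = -48.8
Financial account = -(-48.8 + (-132.4) + 45.8) = 135.4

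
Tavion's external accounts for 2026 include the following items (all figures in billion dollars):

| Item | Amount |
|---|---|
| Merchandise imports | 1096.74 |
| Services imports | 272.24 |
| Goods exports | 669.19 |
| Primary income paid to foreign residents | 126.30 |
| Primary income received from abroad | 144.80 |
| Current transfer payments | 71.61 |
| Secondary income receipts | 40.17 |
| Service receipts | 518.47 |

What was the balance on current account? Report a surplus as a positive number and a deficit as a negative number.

Goods balance = 669.19 - 1096.74 = -427.55
Services balance = 518.47 - 272.24 = 246.23
Trade balance (goods + services) = -427.55 + 246.23 = -181.32
Net primary income = 144.80 - 126.30 = 18.50
Net secondary income = 40.17 - 71.61 = -31.44
Current account = -181.32 + 18.50 + (-31.44) = -194.26

-194.26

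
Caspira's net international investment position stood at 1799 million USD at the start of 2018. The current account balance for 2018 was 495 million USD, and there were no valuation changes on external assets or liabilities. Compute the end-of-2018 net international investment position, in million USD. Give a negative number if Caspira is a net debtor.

With no valuation effects, change in NIIP = current account = 495
End-of-year NIIP = 1799 + 495 = 2294

2294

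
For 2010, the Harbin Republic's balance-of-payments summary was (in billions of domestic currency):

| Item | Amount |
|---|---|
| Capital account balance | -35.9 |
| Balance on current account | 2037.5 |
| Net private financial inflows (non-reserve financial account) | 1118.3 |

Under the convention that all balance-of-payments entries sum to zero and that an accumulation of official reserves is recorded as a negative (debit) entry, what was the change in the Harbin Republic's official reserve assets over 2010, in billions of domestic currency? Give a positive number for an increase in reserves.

Official reserve transactions balance = -(2037.5 + (-35.9) + 1118.3) = -3119.9
An accumulation of reserves is recorded as a debit (negative entry), so the change in the stock of reserves is the negative of that balance.
Change in official reserves = -(-3119.9) = 3119.9

3119.9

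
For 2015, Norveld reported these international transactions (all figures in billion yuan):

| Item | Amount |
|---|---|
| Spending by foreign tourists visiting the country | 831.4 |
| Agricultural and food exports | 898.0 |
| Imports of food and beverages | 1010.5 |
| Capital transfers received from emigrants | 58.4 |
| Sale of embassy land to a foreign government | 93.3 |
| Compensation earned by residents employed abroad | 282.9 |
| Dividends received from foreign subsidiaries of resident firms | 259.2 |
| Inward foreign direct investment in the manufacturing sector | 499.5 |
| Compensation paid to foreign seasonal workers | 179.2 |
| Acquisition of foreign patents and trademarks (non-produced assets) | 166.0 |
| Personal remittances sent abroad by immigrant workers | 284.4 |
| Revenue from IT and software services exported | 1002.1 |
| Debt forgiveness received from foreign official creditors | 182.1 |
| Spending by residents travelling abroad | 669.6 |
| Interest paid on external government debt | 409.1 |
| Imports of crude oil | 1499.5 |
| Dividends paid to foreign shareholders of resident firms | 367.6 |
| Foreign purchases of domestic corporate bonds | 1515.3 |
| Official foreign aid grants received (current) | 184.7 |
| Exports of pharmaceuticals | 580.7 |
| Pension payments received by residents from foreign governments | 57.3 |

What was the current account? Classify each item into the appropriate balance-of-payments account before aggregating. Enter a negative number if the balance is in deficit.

-323.6

Goods: 580.7 - 1010.5 + 898.0 - 1499.5 = -1031.3
Services: 831.4 - 669.6 + 1002.1 = 1163.9
Primary income: -409.1 - 179.2 + 259.2 + 282.9 - 367.6 = -413.8
Secondary income: 57.3 + 184.7 - 284.4 = -42.4
Current account = (-1031.3) + 1163.9 + (-413.8) + (-42.4) = -323.6
(Excluded from the current account — capital account: capital transfers received from emigrants 58.4, sale of embassy land to a foreign government 93.3, acquisition of foreign patents and trademarks (non-produced assets) 166.0, debt forgiveness received from foreign official creditors 182.1; financial account: inward foreign direct investment in the manufacturing sector 499.5, foreign purchases of domestic corporate bonds 1515.3.)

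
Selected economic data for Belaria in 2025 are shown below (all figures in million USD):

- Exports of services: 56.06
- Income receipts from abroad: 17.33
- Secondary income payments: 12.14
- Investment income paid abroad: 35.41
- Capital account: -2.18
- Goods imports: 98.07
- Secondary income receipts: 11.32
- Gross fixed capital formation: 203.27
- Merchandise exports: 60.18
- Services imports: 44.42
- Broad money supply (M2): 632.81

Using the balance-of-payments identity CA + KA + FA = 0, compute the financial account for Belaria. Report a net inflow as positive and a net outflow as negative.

47.33

Goods balance = 60.18 - 98.07 = -37.89
Services balance = 56.06 - 44.42 = 11.64
Trade balance (goods + services) = -37.89 + 11.64 = -26.25
Net primary income = 17.33 - 35.41 = -18.08
Net secondary income = 11.32 - 12.14 = -0.82
Current account = -26.25 + (-18.08) + (-0.82) = -45.15
Financial account = -(-45.15 + (-2.18)) = 47.33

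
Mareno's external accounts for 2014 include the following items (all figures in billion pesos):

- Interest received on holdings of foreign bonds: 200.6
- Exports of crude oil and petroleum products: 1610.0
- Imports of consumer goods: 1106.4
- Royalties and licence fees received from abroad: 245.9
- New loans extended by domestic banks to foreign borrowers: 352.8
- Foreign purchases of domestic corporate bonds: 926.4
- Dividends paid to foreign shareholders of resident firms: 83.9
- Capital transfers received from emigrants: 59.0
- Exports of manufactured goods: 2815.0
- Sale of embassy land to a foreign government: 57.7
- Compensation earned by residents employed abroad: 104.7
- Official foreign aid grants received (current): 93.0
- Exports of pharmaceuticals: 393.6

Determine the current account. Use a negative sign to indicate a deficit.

Goods: 1610.0 + 2815.0 - 1106.4 + 393.6 = 3712.2
Services: 245.9
Primary income: -83.9 + 104.7 + 200.6 = 221.4
Secondary income: 93.0
Current account = 3712.2 + 245.9 + 221.4 + 93.0 = 4272.5
(Excluded from the current account — financial account: new loans extended by domestic banks to foreign borrowers 352.8, foreign purchases of domestic corporate bonds 926.4; capital account: capital transfers received from emigrants 59.0, sale of embassy land to a foreign government 57.7.)

4272.5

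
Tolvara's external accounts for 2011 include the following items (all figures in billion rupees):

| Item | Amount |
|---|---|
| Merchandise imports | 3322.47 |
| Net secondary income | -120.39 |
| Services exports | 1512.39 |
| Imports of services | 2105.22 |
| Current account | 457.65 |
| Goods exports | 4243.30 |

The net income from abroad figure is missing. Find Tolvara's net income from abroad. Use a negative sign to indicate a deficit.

Current account = goods balance + services balance + net primary income + net secondary income
Sum of the known components = 207.61
Net income from abroad = CA - (known components) = 457.65 - 207.61 = 250.04

250.04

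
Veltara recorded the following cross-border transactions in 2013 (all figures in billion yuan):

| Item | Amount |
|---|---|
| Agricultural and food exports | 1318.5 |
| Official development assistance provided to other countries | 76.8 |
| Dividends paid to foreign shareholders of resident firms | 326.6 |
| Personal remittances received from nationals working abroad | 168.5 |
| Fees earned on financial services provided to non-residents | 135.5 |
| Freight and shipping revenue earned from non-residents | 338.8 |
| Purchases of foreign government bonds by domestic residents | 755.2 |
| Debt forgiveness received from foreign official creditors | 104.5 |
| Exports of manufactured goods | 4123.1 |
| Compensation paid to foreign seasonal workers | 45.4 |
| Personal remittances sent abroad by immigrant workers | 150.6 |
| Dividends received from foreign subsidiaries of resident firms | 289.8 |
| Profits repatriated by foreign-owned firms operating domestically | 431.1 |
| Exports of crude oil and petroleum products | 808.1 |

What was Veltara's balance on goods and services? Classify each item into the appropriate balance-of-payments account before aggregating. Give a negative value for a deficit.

6724.0

Goods: 4123.1 + 1318.5 + 808.1 = 6249.7
Services: 338.8 + 135.5 = 474.3
Trade balance = 6249.7 + 474.3 = 6724.0
(Excluded from the trade balance — secondary income: official development assistance provided to other countries 76.8, personal remittances received from nationals working abroad 168.5, personal remittances sent abroad by immigrant workers 150.6; primary income: dividends paid to foreign shareholders of resident firms 326.6, compensation paid to foreign seasonal workers 45.4, dividends received from foreign subsidiaries of resident firms 289.8, profits repatriated by foreign-owned firms operating domestically 431.1; financial account: purchases of foreign government bonds by domestic residents 755.2; capital account: debt forgiveness received from foreign official creditors 104.5.)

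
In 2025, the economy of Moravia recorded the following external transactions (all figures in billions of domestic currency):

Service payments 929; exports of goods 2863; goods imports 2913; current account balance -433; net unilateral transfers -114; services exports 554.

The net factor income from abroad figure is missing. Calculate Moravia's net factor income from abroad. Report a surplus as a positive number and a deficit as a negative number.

106

Current account = goods balance + services balance + net primary income + net secondary income
Sum of the known components = -539
Net factor income from abroad = CA - (known components) = -433 - (-539) = 106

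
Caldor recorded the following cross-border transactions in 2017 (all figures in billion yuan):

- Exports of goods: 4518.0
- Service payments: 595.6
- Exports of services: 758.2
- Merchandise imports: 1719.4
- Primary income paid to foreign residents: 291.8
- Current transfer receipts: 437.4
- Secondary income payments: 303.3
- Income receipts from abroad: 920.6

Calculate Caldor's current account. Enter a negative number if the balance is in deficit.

3724.1

Goods balance = 4518.0 - 1719.4 = 2798.6
Services balance = 758.2 - 595.6 = 162.6
Trade balance (goods + services) = 2798.6 + 162.6 = 2961.2
Net primary income = 920.6 - 291.8 = 628.8
Net secondary income = 437.4 - 303.3 = 134.1
Current account = 2961.2 + 628.8 + 134.1 = 3724.1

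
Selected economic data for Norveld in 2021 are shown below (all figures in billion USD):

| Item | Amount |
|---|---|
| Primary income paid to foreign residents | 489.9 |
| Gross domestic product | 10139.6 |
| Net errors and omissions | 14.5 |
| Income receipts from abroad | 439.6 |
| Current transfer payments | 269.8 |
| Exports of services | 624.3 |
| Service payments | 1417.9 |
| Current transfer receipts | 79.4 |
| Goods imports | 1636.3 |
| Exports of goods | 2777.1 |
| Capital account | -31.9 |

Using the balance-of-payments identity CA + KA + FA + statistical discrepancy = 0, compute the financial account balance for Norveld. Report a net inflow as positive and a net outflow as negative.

Goods balance = 2777.1 - 1636.3 = 1140.8
Services balance = 624.3 - 1417.9 = -793.6
Trade balance (goods + services) = 1140.8 + (-793.6) = 347.2
Net primary income = 439.6 - 489.9 = -50.3
Net secondary income = 79.4 - 269.8 = -190.4
Current account = 347.2 + (-50.3) + (-190.4) = 106.5
Financial account = -(106.5 + (-31.9) + 14.5) = -89.1

-89.1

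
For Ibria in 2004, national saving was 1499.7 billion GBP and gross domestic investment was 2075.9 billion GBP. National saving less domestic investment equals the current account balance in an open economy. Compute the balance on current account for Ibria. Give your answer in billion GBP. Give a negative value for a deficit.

-576.2

CA = S - I = 1499.7 - 2075.9 = -576.2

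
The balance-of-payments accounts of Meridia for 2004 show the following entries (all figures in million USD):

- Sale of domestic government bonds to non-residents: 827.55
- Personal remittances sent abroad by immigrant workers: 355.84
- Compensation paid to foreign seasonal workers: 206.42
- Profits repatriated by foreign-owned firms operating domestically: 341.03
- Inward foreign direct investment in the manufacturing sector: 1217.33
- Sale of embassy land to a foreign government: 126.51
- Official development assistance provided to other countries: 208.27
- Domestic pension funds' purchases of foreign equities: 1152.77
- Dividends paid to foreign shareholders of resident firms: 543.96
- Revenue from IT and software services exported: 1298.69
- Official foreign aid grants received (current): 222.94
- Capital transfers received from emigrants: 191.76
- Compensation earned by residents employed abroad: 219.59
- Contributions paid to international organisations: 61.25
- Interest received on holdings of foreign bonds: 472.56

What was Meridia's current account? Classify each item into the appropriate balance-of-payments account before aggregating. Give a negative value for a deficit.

Services: 1298.69
Primary income: 472.56 - 543.96 + 219.59 - 341.03 - 206.42 = -399.26
Secondary income: -61.25 + 222.94 - 355.84 - 208.27 = -402.42
Current account = 1298.69 + (-399.26) + (-402.42) = 497.01
(Excluded from the current account — financial account: sale of domestic government bonds to non-residents 827.55, inward foreign direct investment in the manufacturing sector 1217.33, domestic pension funds' purchases of foreign equities 1152.77; capital account: sale of embassy land to a foreign government 126.51, capital transfers received from emigrants 191.76.)

497.01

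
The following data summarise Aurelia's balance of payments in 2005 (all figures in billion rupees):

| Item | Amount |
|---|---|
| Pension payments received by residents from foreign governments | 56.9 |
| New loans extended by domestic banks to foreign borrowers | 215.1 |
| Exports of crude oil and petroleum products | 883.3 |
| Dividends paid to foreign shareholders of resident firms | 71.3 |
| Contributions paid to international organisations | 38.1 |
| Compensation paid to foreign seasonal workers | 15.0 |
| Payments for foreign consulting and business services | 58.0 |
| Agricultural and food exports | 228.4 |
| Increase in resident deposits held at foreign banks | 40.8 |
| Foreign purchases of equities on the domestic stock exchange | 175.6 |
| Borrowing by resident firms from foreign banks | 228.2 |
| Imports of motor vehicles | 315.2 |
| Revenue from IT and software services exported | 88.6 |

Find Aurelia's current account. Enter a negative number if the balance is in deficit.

759.6

Goods: -315.2 + 883.3 + 228.4 = 796.5
Services: -58.0 + 88.6 = 30.6
Primary income: -71.3 - 15.0 = -86.3
Secondary income: -38.1 + 56.9 = 18.8
Current account = 796.5 + 30.6 + (-86.3) + 18.8 = 759.6
(Excluded from the current account — financial account: new loans extended by domestic banks to foreign borrowers 215.1, increase in resident deposits held at foreign banks 40.8, foreign purchases of equities on the domestic stock exchange 175.6, borrowing by resident firms from foreign banks 228.2.)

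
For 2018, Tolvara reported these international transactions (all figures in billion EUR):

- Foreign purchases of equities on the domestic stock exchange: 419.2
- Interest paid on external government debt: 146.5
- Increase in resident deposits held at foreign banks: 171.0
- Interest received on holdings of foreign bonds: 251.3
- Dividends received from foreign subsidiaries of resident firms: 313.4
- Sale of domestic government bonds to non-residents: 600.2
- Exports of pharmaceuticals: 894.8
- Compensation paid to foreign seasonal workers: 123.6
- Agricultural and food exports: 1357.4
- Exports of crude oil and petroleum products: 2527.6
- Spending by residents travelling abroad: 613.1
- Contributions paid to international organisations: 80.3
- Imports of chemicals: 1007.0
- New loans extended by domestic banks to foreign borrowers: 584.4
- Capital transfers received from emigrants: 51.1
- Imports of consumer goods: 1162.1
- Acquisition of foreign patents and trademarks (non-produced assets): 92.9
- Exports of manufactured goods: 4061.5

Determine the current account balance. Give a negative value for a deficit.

6273.4

Goods: -1162.1 + 2527.6 + 4061.5 + 894.8 + 1357.4 - 1007.0 = 6672.2
Services: -613.1
Primary income: 313.4 - 146.5 + 251.3 - 123.6 = 294.6
Secondary income: -80.3
Current account = 6672.2 + (-613.1) + 294.6 + (-80.3) = 6273.4
(Excluded from the current account — financial account: foreign purchases of equities on the domestic stock exchange 419.2, increase in resident deposits held at foreign banks 171.0, sale of domestic government bonds to non-residents 600.2, new loans extended by domestic banks to foreign borrowers 584.4; capital account: capital transfers received from emigrants 51.1, acquisition of foreign patents and trademarks (non-produced assets) 92.9.)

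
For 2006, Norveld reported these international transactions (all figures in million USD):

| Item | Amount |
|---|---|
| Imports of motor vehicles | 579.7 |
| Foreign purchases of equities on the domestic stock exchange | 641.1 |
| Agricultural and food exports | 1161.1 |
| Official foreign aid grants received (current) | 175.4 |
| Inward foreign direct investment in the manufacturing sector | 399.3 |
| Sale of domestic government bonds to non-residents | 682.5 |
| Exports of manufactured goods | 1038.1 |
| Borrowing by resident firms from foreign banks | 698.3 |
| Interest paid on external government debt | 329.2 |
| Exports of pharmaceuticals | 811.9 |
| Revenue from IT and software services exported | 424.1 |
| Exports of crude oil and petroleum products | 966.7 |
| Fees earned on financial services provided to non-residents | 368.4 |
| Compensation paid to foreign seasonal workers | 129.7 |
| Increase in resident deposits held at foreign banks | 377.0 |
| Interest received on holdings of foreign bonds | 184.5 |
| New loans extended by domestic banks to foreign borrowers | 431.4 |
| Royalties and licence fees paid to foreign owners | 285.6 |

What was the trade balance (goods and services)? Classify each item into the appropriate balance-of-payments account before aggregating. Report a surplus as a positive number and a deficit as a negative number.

3905.0

Goods: 966.7 + 811.9 - 579.7 + 1038.1 + 1161.1 = 3398.1
Services: 368.4 + 424.1 - 285.6 = 506.9
Trade balance = 3398.1 + 506.9 = 3905.0
(Excluded from the trade balance — financial account: foreign purchases of equities on the domestic stock exchange 641.1, inward foreign direct investment in the manufacturing sector 399.3, sale of domestic government bonds to non-residents 682.5, borrowing by resident firms from foreign banks 698.3, increase in resident deposits held at foreign banks 377.0, new loans extended by domestic banks to foreign borrowers 431.4; secondary income: official foreign aid grants received (current) 175.4; primary income: interest paid on external government debt 329.2, compensation paid to foreign seasonal workers 129.7, interest received on holdings of foreign bonds 184.5.)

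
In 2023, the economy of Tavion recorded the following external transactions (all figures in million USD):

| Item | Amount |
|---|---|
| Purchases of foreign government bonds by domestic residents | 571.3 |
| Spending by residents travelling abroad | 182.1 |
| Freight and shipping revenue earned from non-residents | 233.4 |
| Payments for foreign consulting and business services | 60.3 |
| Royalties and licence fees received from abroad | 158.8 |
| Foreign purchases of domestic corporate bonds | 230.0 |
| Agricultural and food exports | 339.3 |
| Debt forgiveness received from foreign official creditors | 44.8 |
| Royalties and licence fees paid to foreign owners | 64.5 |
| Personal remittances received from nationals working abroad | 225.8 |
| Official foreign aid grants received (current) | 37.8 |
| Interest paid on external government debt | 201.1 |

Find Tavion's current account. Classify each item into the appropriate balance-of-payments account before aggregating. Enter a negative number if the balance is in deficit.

Goods: 339.3
Services: 158.8 - 64.5 + 233.4 - 182.1 - 60.3 = 85.3
Primary income: -201.1
Secondary income: 225.8 + 37.8 = 263.6
Current account = 339.3 + 85.3 + (-201.1) + 263.6 = 487.1
(Excluded from the current account — financial account: purchases of foreign government bonds by domestic residents 571.3, foreign purchases of domestic corporate bonds 230.0; capital account: debt forgiveness received from foreign official creditors 44.8.)

487.1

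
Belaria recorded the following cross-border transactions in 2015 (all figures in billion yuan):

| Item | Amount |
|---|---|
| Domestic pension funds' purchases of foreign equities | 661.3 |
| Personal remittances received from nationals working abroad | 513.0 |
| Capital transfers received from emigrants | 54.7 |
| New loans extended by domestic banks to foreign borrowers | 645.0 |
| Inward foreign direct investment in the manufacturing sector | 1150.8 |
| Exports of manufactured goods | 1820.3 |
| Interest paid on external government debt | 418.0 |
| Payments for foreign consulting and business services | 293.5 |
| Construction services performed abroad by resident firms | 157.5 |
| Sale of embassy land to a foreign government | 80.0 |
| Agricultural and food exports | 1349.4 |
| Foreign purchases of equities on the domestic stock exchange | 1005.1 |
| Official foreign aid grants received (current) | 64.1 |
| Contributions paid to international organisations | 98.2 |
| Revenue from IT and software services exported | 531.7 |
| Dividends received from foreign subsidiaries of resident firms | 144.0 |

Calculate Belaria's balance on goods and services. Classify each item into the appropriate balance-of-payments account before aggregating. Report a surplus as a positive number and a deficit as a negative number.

3565.4

Goods: 1349.4 + 1820.3 = 3169.7
Services: 157.5 - 293.5 + 531.7 = 395.7
Trade balance = 3169.7 + 395.7 = 3565.4
(Excluded from the trade balance — financial account: domestic pension funds' purchases of foreign equities 661.3, new loans extended by domestic banks to foreign borrowers 645.0, inward foreign direct investment in the manufacturing sector 1150.8, foreign purchases of equities on the domestic stock exchange 1005.1; secondary income: personal remittances received from nationals working abroad 513.0, official foreign aid grants received (current) 64.1, contributions paid to international organisations 98.2; capital account: capital transfers received from emigrants 54.7, sale of embassy land to a foreign government 80.0; primary income: interest paid on external government debt 418.0, dividends received from foreign subsidiaries of resident firms 144.0.)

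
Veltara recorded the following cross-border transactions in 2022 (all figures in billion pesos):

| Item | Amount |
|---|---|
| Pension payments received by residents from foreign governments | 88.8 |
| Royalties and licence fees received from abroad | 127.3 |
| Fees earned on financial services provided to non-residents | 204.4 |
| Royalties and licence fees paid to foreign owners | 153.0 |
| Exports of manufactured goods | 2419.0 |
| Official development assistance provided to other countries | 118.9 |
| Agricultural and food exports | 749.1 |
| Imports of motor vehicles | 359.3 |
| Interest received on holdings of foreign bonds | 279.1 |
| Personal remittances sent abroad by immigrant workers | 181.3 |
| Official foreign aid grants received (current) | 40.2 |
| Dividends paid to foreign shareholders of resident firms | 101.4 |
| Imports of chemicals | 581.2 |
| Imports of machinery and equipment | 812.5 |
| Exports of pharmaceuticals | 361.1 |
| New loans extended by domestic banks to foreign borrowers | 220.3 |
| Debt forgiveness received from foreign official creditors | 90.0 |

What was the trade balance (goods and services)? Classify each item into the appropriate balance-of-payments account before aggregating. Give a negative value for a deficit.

1954.9

Goods: 361.1 - 581.2 + 749.1 - 812.5 - 359.3 + 2419.0 = 1776.2
Services: -153.0 + 127.3 + 204.4 = 178.7
Trade balance = 1776.2 + 178.7 = 1954.9
(Excluded from the trade balance — secondary income: pension payments received by residents from foreign governments 88.8, official development assistance provided to other countries 118.9, personal remittances sent abroad by immigrant workers 181.3, official foreign aid grants received (current) 40.2; primary income: interest received on holdings of foreign bonds 279.1, dividends paid to foreign shareholders of resident firms 101.4; financial account: new loans extended by domestic banks to foreign borrowers 220.3; capital account: debt forgiveness received from foreign official creditors 90.0.)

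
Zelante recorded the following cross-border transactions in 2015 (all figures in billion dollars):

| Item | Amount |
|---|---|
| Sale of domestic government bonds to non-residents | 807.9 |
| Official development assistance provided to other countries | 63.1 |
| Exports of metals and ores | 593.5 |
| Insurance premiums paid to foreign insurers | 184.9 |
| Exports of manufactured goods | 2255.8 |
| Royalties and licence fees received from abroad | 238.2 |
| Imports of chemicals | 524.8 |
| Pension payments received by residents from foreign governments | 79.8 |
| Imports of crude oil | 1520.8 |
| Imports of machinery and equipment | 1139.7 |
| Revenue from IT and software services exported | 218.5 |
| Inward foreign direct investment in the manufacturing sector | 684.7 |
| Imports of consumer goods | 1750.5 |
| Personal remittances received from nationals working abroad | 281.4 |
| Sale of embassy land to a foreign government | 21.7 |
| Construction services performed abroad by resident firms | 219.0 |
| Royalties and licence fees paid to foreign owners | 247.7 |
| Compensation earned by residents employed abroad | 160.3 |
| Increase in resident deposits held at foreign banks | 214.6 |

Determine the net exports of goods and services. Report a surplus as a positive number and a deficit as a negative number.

Goods: -524.8 - 1139.7 + 2255.8 - 1750.5 - 1520.8 + 593.5 = -2086.5
Services: -184.9 + 219.0 - 247.7 + 238.2 + 218.5 = 243.1
Trade balance = -2086.5 + 243.1 = -1843.4
(Excluded from the trade balance — financial account: sale of domestic government bonds to non-residents 807.9, inward foreign direct investment in the manufacturing sector 684.7, increase in resident deposits held at foreign banks 214.6; secondary income: official development assistance provided to other countries 63.1, pension payments received by residents from foreign governments 79.8, personal remittances received from nationals working abroad 281.4; capital account: sale of embassy land to a foreign government 21.7; primary income: compensation earned by residents employed abroad 160.3.)

-1843.4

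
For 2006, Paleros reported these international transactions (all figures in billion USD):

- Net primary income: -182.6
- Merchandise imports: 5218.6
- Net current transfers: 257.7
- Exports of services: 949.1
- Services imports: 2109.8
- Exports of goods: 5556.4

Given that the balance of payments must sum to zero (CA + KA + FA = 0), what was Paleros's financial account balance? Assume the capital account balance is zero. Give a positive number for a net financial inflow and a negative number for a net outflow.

747.8

Goods balance = 5556.4 - 5218.6 = 337.8
Services balance = 949.1 - 2109.8 = -1160.7
Trade balance (goods + services) = 337.8 + (-1160.7) = -822.9
Net primary income = -182.6
Net secondary income = 257.7
Current account = -822.9 + (-182.6) + 257.7 = -747.8
Financial account = -(-747.8) = 747.8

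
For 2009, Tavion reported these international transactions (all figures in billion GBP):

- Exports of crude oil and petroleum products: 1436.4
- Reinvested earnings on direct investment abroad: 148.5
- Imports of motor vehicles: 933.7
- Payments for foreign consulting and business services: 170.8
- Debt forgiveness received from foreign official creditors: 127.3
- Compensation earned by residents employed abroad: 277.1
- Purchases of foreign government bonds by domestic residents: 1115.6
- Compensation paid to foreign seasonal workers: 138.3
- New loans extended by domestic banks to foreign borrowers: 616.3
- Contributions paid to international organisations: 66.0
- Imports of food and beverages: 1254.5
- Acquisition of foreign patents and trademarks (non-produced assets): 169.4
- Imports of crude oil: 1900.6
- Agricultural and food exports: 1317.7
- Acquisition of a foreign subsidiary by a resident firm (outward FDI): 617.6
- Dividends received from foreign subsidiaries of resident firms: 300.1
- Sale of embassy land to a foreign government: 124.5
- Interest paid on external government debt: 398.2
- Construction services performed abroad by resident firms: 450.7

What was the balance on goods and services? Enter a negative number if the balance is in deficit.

Goods: -1900.6 - 933.7 - 1254.5 + 1436.4 + 1317.7 = -1334.7
Services: -170.8 + 450.7 = 279.9
Trade balance = -1334.7 + 279.9 = -1054.8
(Excluded from the trade balance — primary income: reinvested earnings on direct investment abroad 148.5, compensation earned by residents employed abroad 277.1, compensation paid to foreign seasonal workers 138.3, dividends received from foreign subsidiaries of resident firms 300.1, interest paid on external government debt 398.2; capital account: debt forgiveness received from foreign official creditors 127.3, acquisition of foreign patents and trademarks (non-produced assets) 169.4, sale of embassy land to a foreign government 124.5; financial account: purchases of foreign government bonds by domestic residents 1115.6, new loans extended by domestic banks to foreign borrowers 616.3, acquisition of a foreign subsidiary by a resident firm (outward FDI) 617.6; secondary income: contributions paid to international organisations 66.0.)

-1054.8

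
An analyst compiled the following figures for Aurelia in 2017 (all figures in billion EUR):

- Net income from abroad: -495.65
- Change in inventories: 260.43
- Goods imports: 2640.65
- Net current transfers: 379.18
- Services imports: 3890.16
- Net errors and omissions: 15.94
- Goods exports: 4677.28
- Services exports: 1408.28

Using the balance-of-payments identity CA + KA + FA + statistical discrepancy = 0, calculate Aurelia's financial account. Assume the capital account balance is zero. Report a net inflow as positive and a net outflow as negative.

545.78

Goods balance = 4677.28 - 2640.65 = 2036.63
Services balance = 1408.28 - 3890.16 = -2481.88
Trade balance (goods + services) = 2036.63 + (-2481.88) = -445.25
Net primary income = -495.65
Net secondary income = 379.18
Current account = -445.25 + (-495.65) + 379.18 = -561.72
Financial account = -(-561.72 + 15.94) = 545.78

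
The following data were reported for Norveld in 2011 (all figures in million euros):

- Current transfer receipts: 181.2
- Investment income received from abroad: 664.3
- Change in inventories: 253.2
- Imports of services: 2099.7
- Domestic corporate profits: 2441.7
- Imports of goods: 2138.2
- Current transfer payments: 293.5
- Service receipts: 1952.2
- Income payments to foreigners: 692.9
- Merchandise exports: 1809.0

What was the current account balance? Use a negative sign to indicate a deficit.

Goods balance = 1809.0 - 2138.2 = -329.2
Services balance = 1952.2 - 2099.7 = -147.5
Trade balance (goods + services) = -329.2 + (-147.5) = -476.7
Net primary income = 664.3 - 692.9 = -28.6
Net secondary income = 181.2 - 293.5 = -112.3
Current account = -476.7 + (-28.6) + (-112.3) = -617.6

-617.6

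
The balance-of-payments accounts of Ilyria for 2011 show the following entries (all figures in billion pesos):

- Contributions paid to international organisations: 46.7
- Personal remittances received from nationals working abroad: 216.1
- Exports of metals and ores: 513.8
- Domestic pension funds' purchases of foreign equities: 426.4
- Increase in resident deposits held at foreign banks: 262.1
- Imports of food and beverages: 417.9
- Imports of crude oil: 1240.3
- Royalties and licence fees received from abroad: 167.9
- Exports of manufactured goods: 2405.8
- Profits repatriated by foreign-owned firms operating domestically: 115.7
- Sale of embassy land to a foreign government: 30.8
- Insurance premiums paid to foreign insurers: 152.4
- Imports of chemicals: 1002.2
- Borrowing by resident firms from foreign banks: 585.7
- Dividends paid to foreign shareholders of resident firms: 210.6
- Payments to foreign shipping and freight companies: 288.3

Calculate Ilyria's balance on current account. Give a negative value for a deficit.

Goods: -417.9 + 2405.8 + 513.8 - 1240.3 - 1002.2 = 259.2
Services: 167.9 - 288.3 - 152.4 = -272.8
Primary income: -210.6 - 115.7 = -326.3
Secondary income: 216.1 - 46.7 = 169.4
Current account = 259.2 + (-272.8) + (-326.3) + 169.4 = -170.5
(Excluded from the current account — financial account: domestic pension funds' purchases of foreign equities 426.4, increase in resident deposits held at foreign banks 262.1, borrowing by resident firms from foreign banks 585.7; capital account: sale of embassy land to a foreign government 30.8.)

-170.5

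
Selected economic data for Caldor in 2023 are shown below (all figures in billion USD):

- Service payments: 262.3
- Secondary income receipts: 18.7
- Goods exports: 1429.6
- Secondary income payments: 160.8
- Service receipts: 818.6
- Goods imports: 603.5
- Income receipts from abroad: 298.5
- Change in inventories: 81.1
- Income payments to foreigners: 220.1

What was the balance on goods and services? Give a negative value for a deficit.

1382.4

Goods balance = 1429.6 - 603.5 = 826.1
Services balance = 818.6 - 262.3 = 556.3
Trade balance (goods + services) = 826.1 + 556.3 = 1382.4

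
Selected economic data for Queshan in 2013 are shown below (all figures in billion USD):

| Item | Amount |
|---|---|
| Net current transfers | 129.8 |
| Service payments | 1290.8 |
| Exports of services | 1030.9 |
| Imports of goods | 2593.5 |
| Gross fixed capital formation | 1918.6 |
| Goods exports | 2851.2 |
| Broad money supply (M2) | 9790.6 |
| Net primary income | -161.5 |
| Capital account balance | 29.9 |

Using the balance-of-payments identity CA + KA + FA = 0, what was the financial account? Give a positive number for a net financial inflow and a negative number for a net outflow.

Goods balance = 2851.2 - 2593.5 = 257.7
Services balance = 1030.9 - 1290.8 = -259.9
Trade balance (goods + services) = 257.7 + (-259.9) = -2.2
Net primary income = -161.5
Net secondary income = 129.8
Current account = -2.2 + (-161.5) + 129.8 = -33.9
Financial account = -(-33.9 + 29.9) = 4.0

4.0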